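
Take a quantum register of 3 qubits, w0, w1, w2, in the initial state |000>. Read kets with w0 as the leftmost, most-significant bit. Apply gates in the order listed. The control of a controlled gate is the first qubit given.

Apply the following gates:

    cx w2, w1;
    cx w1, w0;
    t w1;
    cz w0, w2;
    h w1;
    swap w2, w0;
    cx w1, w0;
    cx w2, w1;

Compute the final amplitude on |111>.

The final state's coefficient on |111> equals 0.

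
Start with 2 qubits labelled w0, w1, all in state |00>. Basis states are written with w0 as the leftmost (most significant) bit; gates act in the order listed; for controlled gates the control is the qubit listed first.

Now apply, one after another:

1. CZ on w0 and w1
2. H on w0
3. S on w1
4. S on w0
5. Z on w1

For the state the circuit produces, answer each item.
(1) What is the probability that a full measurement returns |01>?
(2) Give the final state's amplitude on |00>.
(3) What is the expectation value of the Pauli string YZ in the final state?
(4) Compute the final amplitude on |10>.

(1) The probability of measuring |01> is 0.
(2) The amplitude on |00> is sqrt(2)/2.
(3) The observable YZ averages to 1.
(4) The amplitude on |10> is sqrt(2)*I/2.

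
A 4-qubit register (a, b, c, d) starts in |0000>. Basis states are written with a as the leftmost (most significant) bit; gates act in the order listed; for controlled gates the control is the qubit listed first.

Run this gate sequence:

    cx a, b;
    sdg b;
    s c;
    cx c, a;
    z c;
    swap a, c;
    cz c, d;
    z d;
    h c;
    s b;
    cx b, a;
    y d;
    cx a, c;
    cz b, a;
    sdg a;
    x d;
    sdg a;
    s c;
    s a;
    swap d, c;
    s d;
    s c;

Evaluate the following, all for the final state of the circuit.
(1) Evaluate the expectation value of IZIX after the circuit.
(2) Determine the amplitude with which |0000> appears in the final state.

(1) The expectation value of IZIX is -1.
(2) The final state's coefficient on |0000> equals sqrt(2)*I/2.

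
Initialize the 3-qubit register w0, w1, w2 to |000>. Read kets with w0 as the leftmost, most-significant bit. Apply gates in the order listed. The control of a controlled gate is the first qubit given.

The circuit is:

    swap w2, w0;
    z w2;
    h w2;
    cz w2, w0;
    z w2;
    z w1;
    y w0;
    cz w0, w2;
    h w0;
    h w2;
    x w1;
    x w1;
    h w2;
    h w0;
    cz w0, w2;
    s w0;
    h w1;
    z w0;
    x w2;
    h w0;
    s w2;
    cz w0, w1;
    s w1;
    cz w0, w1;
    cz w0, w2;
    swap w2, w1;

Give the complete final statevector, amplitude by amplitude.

The resulting statevector has amplitude -sqrt(2)/4 on |000>, -sqrt(2)*I/4 on |001>, sqrt(2)*I/4 on |010>, -sqrt(2)/4 on |011>, sqrt(2)/4 on |100>, sqrt(2)*I/4 on |101>, sqrt(2)*I/4 on |110>, -sqrt(2)/4 on |111>.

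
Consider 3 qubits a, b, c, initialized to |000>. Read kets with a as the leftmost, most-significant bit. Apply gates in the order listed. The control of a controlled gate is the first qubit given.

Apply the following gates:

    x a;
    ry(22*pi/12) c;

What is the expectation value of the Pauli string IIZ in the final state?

The observable IIZ averages to sqrt(3)/2.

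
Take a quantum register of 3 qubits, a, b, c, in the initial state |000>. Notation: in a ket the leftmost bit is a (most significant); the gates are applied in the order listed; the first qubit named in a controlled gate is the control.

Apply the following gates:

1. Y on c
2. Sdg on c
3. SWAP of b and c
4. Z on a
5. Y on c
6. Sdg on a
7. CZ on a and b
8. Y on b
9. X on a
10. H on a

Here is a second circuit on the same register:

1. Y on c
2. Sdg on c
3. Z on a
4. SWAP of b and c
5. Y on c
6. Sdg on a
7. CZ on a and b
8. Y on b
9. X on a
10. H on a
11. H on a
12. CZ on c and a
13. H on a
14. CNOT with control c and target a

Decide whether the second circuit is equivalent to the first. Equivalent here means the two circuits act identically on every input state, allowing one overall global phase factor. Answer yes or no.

Yes — the two circuits implement the same unitary up to a global phase.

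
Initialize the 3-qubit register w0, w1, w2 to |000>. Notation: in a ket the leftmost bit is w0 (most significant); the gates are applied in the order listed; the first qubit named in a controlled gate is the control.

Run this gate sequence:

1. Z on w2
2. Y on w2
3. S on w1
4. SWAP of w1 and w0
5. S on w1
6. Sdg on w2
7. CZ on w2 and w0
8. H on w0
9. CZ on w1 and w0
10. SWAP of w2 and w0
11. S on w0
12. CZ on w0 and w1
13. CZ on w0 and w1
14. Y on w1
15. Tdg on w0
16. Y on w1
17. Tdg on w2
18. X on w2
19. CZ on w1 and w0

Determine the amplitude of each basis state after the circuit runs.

After the circuit, the state carries amplitude sqrt(2)/2 on |100>, sqrt(2)*exp(I*pi/4)/2 on |101>, and 0 on every other basis state.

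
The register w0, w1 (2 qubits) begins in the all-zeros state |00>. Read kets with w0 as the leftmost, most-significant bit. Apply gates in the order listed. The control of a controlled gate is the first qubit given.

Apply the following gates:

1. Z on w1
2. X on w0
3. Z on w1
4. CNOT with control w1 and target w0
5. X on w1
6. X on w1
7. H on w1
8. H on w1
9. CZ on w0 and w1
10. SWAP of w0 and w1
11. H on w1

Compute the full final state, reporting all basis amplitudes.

After the circuit, the state carries amplitude sqrt(2)/2 on |00>, -sqrt(2)/2 on |01>, 0 on |10>, 0 on |11>.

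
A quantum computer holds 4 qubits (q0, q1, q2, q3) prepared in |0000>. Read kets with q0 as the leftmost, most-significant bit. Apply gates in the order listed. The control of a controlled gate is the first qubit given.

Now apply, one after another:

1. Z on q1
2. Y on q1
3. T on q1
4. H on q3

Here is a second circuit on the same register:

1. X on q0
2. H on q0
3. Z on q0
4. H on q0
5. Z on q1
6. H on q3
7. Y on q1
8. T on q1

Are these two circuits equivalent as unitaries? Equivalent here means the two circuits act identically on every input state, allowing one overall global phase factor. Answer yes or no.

Yes — the two circuits implement the same unitary up to a global phase.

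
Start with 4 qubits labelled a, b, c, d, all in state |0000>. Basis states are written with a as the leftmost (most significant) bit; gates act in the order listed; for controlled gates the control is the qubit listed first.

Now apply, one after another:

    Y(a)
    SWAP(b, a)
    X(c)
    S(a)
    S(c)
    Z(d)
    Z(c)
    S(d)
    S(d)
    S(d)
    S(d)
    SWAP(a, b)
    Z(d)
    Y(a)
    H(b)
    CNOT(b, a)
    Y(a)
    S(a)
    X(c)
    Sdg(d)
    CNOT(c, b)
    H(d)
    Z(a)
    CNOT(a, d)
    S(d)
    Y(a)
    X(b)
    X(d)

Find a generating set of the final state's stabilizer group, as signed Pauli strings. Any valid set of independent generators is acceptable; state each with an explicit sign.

The final state is stabilized by the group generated by -XYII, -IIIY, -ZZII, +IIZI; other independent generating sets are equally valid. Key observation: the block from step 8 through step 11 cancels to the identity and can be dropped.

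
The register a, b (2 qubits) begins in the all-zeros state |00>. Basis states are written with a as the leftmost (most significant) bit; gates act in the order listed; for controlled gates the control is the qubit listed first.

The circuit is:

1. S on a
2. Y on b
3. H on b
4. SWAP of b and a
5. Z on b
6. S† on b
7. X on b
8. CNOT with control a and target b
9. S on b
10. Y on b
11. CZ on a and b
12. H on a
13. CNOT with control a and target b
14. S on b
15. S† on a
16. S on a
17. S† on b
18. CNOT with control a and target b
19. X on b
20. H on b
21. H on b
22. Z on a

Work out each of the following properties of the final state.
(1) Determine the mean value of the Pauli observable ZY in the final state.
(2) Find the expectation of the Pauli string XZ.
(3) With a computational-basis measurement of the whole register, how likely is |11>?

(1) The expectation value of ZY is -1.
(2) In the final state, XZ has expectation 1.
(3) A full measurement returns |11> with probability 1/4.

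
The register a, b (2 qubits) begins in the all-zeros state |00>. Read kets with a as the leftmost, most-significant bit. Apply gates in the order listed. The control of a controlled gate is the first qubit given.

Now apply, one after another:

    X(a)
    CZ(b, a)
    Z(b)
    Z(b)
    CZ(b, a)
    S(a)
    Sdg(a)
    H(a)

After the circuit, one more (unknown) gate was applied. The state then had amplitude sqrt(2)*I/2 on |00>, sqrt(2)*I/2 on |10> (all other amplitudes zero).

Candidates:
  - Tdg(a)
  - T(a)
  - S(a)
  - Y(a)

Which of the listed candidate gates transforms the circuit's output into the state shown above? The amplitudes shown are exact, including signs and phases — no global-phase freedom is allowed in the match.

The applied gate was Y(a). Key observation: steps 2-5 multiply out to the identity, so the circuit reduces to the remaining gates.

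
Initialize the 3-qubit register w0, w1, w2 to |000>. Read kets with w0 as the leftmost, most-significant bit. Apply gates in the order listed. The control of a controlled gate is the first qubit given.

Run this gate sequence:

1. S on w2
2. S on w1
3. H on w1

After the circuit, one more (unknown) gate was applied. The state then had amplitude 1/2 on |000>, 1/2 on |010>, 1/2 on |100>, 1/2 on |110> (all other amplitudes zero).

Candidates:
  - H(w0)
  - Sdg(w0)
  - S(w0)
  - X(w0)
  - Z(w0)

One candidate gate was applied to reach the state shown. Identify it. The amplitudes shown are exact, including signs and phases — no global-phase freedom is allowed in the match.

The applied gate was H(w0).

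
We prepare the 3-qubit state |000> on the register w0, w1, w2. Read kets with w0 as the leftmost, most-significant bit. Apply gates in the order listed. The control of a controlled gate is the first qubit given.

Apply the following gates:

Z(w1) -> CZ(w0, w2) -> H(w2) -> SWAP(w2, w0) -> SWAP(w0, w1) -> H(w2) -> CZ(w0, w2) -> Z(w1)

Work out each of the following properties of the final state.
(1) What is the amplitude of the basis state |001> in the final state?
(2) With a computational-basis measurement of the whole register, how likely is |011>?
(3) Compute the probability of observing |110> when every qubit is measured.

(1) |001> carries amplitude 1/2 in the final state.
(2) A full measurement returns |011> with probability 1/4.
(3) A full measurement returns |110> with probability 0.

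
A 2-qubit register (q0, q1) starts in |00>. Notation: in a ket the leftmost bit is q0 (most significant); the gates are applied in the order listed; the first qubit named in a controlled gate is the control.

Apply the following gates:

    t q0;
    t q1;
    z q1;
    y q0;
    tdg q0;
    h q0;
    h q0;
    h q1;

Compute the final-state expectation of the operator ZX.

In the final state, ZX has expectation -1. Key observation: gates 6-7 undo each other exactly, leaving only the rest of the circuit to track.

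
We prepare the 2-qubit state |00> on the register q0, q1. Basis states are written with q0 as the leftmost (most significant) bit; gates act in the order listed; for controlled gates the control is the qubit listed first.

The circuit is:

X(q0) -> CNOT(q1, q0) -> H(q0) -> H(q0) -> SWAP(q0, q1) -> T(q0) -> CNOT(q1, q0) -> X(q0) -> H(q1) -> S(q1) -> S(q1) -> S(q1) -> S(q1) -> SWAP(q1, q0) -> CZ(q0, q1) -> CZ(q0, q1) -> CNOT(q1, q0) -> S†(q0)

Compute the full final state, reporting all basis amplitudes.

The final amplitudes are sqrt(2)/2 on |00>, 0 on |01>, sqrt(2)*I/2 on |10>, 0 on |11>. Key observation: steps 10-13 multiply out to the identity, so the circuit reduces to the remaining gates.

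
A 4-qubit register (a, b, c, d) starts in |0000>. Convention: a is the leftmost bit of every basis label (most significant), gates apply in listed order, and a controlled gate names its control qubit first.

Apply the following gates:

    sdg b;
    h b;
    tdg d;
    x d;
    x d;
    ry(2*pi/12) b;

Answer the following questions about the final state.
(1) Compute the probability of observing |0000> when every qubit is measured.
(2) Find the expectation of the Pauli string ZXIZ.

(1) Outcome |0000> occurs with probability 1/4. Key observation: the block from step 4 through step 5 cancels to the identity and can be dropped.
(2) The expectation value of ZXIZ is sqrt(3)/2.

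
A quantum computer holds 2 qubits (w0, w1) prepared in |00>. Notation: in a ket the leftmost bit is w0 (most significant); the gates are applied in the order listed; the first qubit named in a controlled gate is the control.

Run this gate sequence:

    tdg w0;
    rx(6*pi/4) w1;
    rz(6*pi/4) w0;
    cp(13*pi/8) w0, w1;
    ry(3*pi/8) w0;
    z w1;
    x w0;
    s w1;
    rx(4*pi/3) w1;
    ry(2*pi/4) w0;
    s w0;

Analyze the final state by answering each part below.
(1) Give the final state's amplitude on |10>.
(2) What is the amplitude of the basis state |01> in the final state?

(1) The final state's coefficient on |10> equals (sqrt(6) - sqrt(2)*I)*exp(I*pi/4)*cos(pi/16)/4.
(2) The amplitude on |01> is (sqrt(2) + sqrt(6)*I)*exp(I*pi/4)*sin(pi/16)/4.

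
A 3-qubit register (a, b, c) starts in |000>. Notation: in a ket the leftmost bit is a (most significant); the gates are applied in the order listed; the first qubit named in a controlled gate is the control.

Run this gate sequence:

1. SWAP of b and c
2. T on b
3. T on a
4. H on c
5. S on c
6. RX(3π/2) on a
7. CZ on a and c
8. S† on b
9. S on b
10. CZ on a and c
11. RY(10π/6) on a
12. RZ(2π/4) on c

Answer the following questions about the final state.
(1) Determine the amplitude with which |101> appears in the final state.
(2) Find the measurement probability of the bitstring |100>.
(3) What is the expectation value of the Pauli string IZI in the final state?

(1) The final state's coefficient on |101> equals (-sqrt(3) - I)*exp(I*pi/4)/4.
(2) Outcome |100> occurs with probability 1/4.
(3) The expectation value of IZI is 1.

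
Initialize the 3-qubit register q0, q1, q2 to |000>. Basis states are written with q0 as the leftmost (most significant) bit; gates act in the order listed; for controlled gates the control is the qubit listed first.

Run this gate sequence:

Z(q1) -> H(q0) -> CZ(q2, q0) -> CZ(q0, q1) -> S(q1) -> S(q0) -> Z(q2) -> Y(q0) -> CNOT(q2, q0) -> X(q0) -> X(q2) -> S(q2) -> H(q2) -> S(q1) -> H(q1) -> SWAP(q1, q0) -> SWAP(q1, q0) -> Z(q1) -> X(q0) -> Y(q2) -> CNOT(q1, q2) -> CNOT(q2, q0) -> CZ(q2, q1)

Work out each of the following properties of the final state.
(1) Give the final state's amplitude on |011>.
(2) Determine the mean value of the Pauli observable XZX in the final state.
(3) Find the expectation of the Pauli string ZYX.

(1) |011> carries amplitude -sqrt(2)*I/4 in the final state.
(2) The expectation value of XZX is 1.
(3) The expectation value of ZYX is 1.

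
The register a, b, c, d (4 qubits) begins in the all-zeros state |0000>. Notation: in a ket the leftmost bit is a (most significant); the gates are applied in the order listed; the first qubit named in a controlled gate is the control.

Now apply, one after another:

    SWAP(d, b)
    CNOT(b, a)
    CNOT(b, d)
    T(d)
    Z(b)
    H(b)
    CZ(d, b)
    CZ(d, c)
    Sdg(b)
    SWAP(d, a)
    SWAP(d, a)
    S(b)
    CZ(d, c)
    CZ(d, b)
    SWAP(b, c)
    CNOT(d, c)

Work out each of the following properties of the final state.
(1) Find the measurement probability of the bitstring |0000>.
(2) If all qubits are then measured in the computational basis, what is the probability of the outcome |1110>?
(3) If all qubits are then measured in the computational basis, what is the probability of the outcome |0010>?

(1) Outcome |0000> occurs with probability 1/2. Key observation: gates 7-14 undo each other exactly, leaving only the rest of the circuit to track.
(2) A full measurement returns |1110> with probability 0.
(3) The probability of measuring |0010> is 1/2.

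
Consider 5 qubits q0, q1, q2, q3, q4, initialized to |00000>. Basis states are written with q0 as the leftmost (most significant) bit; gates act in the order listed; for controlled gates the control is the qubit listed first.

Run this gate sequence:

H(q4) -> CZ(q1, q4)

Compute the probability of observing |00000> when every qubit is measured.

A full measurement returns |00000> with probability 1/2.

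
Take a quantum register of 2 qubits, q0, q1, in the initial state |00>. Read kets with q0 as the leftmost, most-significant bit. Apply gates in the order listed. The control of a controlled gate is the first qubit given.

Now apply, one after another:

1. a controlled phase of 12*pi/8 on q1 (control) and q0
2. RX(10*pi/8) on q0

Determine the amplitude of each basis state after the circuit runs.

After the circuit, the state carries amplitude -sqrt(2 - sqrt(2))/2 on |00>, 0 on |01>, -I*sqrt(sqrt(2) + 2)/2 on |10>, 0 on |11>.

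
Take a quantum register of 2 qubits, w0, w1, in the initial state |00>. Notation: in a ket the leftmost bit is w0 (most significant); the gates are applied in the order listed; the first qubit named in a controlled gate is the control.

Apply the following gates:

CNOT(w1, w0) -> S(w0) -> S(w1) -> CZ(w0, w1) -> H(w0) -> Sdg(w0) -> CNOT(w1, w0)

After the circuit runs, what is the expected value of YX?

The expectation value of YX is 0.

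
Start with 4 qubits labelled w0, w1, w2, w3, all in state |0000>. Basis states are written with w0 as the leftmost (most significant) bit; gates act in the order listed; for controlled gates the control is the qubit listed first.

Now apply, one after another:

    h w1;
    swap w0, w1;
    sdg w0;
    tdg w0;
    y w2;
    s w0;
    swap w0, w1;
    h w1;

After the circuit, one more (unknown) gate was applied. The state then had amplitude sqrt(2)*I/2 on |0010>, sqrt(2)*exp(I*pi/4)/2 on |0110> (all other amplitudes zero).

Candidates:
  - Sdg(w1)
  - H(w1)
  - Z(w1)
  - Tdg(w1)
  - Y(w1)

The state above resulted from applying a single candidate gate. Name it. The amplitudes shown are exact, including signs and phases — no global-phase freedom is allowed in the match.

The unique candidate consistent with the amplitudes is H(w1).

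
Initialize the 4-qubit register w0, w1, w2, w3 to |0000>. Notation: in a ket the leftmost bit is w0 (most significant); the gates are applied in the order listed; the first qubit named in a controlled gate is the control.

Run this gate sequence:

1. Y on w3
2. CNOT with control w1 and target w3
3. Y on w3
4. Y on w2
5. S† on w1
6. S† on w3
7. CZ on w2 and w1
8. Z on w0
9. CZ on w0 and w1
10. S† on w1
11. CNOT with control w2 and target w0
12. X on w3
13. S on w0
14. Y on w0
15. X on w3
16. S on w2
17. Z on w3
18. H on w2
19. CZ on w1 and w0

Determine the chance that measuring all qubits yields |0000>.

Outcome |0000> occurs with probability 1/2.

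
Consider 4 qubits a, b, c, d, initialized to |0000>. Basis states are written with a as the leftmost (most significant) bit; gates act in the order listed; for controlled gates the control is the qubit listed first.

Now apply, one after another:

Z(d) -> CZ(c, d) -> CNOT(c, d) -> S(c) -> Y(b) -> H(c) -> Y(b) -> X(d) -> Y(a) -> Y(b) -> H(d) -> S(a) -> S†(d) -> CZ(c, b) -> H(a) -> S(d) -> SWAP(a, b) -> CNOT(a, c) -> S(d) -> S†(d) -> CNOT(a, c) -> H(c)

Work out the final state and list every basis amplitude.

The final amplitudes are -I/2 on |1010>, I/2 on |1011>, I/2 on |1110>, -I/2 on |1111>, and 0 on every other basis state. Key observation: the block from step 18 through step 21 cancels to the identity and can be dropped.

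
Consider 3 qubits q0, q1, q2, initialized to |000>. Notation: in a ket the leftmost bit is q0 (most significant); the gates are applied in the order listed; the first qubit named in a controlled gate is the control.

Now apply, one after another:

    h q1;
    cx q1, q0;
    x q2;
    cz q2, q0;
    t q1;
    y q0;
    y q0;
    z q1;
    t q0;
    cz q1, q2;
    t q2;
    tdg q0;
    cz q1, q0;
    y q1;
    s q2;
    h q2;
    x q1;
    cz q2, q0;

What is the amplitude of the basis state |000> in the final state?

The amplitude on |000> is -exp(I*pi/4)/2.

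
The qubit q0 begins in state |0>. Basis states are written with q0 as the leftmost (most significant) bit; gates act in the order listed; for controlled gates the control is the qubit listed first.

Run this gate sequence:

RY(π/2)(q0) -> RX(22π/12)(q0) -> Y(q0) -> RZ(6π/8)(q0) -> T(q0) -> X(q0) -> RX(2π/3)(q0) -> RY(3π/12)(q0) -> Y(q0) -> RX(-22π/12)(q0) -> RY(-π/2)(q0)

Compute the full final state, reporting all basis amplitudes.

After the circuit, the state carries amplitude sqrt(2 - sqrt(2))*(sqrt(3) + I)*exp(I*pi/8)/4 on |0>, (-1 - sqrt(3)*I)*sqrt(sqrt(2) + 2)*exp(I*pi/8)/4 on |1>.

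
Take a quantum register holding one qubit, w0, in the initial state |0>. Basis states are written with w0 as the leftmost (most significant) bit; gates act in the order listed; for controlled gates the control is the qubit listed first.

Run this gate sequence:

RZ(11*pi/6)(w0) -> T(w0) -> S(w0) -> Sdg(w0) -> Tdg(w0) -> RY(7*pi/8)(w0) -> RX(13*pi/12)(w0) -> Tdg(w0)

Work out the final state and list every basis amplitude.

The resulting statevector has amplitude sqrt(3)*sqrt(1/2 - sqrt(2)/4)*exp(-11*I*pi/12)*cos(7*pi/16)/2 - sqrt(sqrt(2)/4 + 1/2)*exp(-11*I*pi/12)*cos(7*pi/16)/2 - I*sqrt(1/2 - sqrt(2)/4)*exp(-11*I*pi/12)*sin(7*pi/16)/2 - sqrt(3)*I*sqrt(sqrt(2)/4 + 1/2)*exp(-11*I*pi/12)*sin(7*pi/16)/2 on |0>, -sqrt(sqrt(2)/4 + 1/2)*exp(5*I*pi/6)*sin(7*pi/16)/2 - I*sqrt(1/2 - sqrt(2)/4)*exp(5*I*pi/6)*cos(7*pi/16)/2 - sqrt(3)*I*sqrt(sqrt(2)/4 + 1/2)*exp(5*I*pi/6)*cos(7*pi/16)/2 + sqrt(3)*sqrt(1/2 - sqrt(2)/4)*exp(5*I*pi/6)*sin(7*pi/16)/2 on |1>. Key observation: steps 2-5 multiply out to the identity, so the circuit reduces to the remaining gates.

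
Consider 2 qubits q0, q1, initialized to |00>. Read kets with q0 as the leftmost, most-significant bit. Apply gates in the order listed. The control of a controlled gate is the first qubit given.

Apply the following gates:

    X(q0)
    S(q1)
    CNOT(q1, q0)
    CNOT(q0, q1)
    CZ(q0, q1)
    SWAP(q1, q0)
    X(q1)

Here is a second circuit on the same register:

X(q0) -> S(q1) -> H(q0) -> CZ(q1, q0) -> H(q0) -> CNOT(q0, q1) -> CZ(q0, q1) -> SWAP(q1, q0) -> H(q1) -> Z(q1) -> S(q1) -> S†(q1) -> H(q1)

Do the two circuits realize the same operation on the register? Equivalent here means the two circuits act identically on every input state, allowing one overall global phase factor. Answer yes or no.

Yes, they are equivalent — the unitaries differ by at most a global phase.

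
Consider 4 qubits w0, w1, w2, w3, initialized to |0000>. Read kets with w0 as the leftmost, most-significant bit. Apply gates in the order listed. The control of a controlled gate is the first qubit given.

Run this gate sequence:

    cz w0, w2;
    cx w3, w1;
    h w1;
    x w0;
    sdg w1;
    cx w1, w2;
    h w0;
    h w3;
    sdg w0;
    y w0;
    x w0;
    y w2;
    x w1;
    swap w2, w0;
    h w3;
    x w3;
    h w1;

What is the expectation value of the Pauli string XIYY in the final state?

In the final state, XIYY has expectation 0.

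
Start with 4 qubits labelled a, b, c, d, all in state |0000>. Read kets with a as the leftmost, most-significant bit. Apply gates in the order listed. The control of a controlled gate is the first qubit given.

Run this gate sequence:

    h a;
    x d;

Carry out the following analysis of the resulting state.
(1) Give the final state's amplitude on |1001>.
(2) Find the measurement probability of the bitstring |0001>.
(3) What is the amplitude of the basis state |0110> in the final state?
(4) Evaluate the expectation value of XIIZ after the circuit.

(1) The amplitude on |1001> is sqrt(2)/2.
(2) A full measurement returns |0001> with probability 1/2.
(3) The final state's coefficient on |0110> equals 0.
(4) The expectation value of XIIZ is -1.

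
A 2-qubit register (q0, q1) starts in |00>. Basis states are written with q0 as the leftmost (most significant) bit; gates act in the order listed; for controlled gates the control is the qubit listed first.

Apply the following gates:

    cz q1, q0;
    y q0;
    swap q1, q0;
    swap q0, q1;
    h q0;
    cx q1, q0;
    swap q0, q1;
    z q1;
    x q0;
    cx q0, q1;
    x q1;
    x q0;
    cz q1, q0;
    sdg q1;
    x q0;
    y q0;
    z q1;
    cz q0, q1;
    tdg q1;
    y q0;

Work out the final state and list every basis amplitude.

The resulting statevector has amplitude 0 on |00>, 0 on |01>, sqrt(2)*I/2 on |10>, sqrt(2)*exp(3*I*pi/4)/2 on |11>.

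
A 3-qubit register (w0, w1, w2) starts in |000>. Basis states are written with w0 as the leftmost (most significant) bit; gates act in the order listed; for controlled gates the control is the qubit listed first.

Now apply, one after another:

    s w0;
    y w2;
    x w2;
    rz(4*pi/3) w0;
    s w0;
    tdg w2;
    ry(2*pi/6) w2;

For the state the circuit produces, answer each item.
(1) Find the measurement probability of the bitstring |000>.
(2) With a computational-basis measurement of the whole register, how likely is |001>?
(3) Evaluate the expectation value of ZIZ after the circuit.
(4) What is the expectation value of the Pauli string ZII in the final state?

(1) The probability of measuring |000> is 3/4.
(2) Outcome |001> occurs with probability 1/4.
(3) In the final state, ZIZ has expectation 1/2.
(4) The expectation value of ZII is 1.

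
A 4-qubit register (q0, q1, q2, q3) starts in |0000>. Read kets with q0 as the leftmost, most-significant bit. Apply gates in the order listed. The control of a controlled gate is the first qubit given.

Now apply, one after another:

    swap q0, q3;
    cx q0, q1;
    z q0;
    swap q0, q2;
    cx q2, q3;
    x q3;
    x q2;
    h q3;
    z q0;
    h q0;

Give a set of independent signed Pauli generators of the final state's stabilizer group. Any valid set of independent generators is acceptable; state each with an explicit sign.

The stabilizer group can be generated by +XIII, -IIIX, +IZII, -IIZI, among other valid generating sets.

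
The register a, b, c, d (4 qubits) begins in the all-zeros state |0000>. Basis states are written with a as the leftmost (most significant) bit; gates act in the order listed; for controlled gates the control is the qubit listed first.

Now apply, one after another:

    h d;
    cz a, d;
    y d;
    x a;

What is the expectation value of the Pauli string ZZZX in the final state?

The observable ZZZX averages to 1.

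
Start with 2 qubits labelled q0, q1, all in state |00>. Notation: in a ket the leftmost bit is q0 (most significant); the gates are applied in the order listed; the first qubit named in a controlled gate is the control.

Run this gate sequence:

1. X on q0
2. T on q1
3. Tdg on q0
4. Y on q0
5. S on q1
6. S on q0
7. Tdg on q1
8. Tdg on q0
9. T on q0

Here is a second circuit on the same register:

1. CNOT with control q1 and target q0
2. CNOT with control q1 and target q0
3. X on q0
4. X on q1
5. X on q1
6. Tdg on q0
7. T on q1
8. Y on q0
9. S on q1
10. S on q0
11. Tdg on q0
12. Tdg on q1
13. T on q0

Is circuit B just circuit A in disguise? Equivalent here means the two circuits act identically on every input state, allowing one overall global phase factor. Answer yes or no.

Yes — the two circuits implement the same unitary up to a global phase.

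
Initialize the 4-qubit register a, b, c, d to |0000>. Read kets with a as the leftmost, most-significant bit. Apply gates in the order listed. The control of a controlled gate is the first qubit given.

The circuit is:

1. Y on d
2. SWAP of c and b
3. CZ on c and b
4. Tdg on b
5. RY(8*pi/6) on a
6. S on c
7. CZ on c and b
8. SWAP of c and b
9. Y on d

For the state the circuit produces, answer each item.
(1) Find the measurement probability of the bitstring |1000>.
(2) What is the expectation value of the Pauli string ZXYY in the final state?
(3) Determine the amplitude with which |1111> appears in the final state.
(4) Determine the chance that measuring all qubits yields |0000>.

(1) A full measurement returns |1000> with probability 3/4.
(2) The expectation value of ZXYY is 0.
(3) |1111> carries amplitude 0 in the final state.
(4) Outcome |0000> occurs with probability 1/4.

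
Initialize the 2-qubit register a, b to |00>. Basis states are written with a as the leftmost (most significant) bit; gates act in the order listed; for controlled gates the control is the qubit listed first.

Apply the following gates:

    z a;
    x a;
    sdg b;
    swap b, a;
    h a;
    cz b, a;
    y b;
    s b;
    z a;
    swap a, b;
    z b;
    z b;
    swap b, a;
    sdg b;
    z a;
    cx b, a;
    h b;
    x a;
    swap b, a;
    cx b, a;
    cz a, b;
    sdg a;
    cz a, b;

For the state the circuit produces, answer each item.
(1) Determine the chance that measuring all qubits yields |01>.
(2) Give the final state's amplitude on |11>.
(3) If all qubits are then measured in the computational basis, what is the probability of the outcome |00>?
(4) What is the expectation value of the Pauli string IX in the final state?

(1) Outcome |01> occurs with probability 1/4.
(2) The amplitude on |11> is -1/2.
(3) A full measurement returns |00> with probability 1/4.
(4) The observable IX averages to -1.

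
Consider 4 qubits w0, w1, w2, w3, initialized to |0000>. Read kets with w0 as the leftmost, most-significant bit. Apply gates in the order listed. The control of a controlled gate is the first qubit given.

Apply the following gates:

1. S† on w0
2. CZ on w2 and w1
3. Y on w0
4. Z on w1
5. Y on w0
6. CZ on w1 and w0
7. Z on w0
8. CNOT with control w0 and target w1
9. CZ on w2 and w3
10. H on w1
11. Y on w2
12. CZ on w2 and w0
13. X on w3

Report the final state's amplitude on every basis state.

The resulting statevector has amplitude sqrt(2)*I/2 on |0011>, sqrt(2)*I/2 on |0111>, and 0 on every other basis state.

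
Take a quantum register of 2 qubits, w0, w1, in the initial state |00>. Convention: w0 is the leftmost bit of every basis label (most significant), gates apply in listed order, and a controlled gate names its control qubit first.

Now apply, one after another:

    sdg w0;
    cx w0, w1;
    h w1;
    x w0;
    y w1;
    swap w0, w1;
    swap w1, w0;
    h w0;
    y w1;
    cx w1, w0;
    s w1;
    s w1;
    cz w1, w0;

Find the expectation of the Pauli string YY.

The expectation value of YY is -1.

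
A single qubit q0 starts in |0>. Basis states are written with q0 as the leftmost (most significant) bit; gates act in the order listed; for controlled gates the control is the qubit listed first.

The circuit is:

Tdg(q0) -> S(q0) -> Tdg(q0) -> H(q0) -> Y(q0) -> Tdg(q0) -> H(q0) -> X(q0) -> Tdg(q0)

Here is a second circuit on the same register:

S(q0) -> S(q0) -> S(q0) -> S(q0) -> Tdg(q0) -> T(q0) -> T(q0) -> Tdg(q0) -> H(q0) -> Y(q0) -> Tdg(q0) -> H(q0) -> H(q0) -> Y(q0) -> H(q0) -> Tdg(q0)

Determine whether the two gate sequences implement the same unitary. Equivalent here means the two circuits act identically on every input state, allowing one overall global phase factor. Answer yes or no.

No — the two circuits implement different unitaries, even allowing a global phase.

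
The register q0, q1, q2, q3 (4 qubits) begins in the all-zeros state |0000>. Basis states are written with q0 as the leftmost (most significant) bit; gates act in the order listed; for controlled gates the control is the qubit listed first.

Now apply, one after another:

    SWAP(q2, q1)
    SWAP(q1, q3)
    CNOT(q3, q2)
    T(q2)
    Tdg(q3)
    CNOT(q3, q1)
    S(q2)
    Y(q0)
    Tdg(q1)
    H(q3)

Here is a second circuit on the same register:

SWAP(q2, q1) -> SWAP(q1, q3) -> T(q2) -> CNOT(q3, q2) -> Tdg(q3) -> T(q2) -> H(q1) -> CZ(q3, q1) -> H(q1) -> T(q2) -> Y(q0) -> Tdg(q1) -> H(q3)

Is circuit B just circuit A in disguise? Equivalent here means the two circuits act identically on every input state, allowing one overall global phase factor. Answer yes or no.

No — the two circuits implement different unitaries, even allowing a global phase.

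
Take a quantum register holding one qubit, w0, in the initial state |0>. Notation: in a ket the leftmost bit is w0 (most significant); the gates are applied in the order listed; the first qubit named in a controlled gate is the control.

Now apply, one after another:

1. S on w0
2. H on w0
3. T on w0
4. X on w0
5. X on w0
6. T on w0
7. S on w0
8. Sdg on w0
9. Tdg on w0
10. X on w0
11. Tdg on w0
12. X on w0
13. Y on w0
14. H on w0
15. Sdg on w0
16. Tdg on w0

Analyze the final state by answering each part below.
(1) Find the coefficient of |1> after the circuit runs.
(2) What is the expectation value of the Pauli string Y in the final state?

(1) |1> carries amplitude -1/2 + I/2 in the final state. Key observation: steps 5-10 multiply out to the identity, so the circuit reduces to the remaining gates.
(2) In the final state, Y has expectation sqrt(2)/2.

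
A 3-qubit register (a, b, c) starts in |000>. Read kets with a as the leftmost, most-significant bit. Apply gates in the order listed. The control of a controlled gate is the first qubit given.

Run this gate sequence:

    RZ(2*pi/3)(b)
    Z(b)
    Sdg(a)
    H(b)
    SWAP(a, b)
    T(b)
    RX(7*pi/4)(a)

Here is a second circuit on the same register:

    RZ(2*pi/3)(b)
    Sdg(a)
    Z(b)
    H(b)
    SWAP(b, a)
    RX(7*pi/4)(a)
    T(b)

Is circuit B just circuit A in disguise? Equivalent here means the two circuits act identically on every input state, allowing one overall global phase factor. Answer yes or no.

Yes, they are equivalent — the unitaries differ by at most a global phase.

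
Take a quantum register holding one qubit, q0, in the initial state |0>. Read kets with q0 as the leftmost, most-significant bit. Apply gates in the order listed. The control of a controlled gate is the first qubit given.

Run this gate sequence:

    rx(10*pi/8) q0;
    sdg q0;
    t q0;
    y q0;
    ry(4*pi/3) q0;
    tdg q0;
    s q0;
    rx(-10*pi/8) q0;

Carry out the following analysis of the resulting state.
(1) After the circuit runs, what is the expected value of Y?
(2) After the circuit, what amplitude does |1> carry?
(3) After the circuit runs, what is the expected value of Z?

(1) In the final state, Y has expectation -1/8 + sqrt(6)/4.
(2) The amplitude on |1> is (-2 + sqrt(2) - I*(sqrt(2) + 2))*exp(3*I*pi/4)/8.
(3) In the final state, Z has expectation 5/8.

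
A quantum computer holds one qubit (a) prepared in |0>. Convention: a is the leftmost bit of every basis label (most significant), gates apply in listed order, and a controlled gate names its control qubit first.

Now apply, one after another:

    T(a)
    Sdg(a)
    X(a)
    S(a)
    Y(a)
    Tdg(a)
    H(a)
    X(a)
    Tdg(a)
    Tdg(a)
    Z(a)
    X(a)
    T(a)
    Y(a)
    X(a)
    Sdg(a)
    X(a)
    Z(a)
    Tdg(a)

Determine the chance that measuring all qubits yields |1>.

A full measurement returns |1> with probability 1/2.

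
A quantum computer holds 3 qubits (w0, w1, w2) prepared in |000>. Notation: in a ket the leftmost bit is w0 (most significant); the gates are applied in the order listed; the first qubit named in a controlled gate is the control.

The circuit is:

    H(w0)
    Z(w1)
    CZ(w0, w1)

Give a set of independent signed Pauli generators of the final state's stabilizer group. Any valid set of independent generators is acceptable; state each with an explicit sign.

The final state is stabilized by the group generated by +XII, +IZI, +IIZ; other independent generating sets are equally valid.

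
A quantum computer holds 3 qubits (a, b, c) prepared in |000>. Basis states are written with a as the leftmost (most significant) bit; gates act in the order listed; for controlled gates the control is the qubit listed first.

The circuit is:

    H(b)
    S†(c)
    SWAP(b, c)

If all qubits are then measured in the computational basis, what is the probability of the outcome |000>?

The probability of measuring |000> is 1/2.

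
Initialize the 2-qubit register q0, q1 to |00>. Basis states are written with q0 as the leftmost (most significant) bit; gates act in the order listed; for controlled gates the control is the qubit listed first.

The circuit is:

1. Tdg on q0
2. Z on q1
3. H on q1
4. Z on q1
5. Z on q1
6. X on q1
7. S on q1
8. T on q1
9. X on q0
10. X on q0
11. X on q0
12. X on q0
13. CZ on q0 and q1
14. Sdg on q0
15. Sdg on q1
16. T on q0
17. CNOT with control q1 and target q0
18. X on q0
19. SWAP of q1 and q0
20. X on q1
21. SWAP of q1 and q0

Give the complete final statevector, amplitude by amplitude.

After the circuit, the state carries amplitude sqrt(2)/2 on |00>, 0 on |01>, 0 on |10>, sqrt(2)*exp(I*pi/4)/2 on |11>. Key observation: the block from step 9 through step 12 cancels to the identity and can be dropped.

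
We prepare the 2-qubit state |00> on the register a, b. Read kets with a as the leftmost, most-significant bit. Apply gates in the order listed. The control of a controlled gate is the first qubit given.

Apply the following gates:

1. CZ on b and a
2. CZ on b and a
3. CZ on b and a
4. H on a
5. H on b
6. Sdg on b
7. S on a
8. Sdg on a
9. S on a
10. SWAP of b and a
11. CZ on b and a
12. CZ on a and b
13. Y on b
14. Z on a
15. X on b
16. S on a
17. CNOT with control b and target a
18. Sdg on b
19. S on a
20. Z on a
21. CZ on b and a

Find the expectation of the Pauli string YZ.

The expectation value of YZ is 1. Key observation: gates 2-3 undo each other exactly, leaving only the rest of the circuit to track.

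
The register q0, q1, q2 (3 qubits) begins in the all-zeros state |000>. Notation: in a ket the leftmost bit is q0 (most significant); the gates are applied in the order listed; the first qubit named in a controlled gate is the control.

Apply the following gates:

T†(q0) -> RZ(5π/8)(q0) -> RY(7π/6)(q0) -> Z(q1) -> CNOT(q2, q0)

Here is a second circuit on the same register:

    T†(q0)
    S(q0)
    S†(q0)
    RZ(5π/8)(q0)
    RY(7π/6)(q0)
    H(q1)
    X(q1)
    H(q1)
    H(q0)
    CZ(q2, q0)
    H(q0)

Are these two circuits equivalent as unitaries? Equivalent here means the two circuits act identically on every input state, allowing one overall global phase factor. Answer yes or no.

Yes: on every input state the two circuits agree up to one overall phase factor.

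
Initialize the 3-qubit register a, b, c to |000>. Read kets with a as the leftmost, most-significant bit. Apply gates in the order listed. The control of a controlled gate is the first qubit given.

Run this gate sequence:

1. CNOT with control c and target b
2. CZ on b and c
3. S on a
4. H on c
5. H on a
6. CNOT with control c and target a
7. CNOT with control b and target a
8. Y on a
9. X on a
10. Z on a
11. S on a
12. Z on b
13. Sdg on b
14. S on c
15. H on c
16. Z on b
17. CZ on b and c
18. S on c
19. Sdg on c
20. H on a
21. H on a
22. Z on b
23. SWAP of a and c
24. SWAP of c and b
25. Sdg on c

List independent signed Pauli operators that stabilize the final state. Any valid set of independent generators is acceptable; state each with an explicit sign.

The final state is stabilized by the group generated by -YII, +IYI, +IIZ; other independent generating sets are equally valid.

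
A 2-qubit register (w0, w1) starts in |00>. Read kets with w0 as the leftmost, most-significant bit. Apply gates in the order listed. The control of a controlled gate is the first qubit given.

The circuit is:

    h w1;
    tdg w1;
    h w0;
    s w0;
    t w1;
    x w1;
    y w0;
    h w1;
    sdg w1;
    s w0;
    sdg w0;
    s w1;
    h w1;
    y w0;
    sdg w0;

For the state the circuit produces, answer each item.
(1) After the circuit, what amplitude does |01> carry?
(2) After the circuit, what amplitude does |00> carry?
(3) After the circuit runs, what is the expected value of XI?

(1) The amplitude on |01> is 1/2. Key observation: the block from step 7 through step 14 cancels to the identity and can be dropped.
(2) |00> carries amplitude 1/2 in the final state.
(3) In the final state, XI has expectation 1.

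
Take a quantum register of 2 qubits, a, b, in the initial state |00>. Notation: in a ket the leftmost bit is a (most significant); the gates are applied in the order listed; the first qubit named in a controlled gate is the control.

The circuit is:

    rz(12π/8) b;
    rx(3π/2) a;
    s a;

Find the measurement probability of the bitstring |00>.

Outcome |00> occurs with probability 1/2.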